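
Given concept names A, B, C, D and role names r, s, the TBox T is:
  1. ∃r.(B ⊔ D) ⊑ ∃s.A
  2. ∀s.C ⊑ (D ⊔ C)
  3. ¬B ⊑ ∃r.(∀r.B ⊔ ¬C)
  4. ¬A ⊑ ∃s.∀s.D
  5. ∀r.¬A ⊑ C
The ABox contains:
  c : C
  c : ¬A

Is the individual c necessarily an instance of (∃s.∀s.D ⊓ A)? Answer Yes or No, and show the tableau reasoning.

1. c : (∃s.∀s.D ⊓ A)?  L(c) = {C, ¬A} ∪ {(∀s.∃s.¬D ⊔ ¬A)}
   apply at c: ¬A⊑∃s.∀s.D
   open: L(c) ⊇ {B, C, ¬A, ∀r.(¬B ⊓ ¬D), ∃s.¬C, …} (+ ∃-successors) — c ∉ (∃s.∀s.D ⊓ A) possible
2. Hence c : (∃s.∀s.D ⊓ A): not entailed.

No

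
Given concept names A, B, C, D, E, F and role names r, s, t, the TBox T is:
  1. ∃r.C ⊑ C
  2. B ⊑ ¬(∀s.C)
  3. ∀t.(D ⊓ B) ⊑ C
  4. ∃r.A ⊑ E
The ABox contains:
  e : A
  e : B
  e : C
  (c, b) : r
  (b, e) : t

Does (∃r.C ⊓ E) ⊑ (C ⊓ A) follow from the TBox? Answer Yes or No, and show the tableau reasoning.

1. (∃r.C ⊓ E) ⊑ (C ⊓ A)  ⇔  ((∃r.C ⊓ E) ⊓ (¬C ⊔ ¬A)) unsat w.r.t. T
   apply at x₀: ∃r.C⊑C
   open: L(x₀) ⊇ {C, E, ¬A, ¬B, ∃r.C} (+ ∃-successors)
2. Hence (∃r.C ⊓ E) ⊑ (C ⊓ A): not entailed.

No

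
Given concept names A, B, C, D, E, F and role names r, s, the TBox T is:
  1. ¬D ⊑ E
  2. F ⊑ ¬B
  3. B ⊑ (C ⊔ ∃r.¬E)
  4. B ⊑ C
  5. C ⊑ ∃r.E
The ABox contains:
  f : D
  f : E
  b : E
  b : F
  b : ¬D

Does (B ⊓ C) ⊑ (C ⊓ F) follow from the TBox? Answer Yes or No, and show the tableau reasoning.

1. (B ⊓ C) ⊑ (C ⊓ F)  ⇔  ((B ⊓ C) ⊓ (¬C ⊔ ¬F)) unsat w.r.t. T
   apply at x₀: B⊑(C ⊔ ∃r.¬E); C⊑∃r.E
   open: L(x₀) ⊇ {B, C, D, ¬F, ∃r.E} (+ ∃-successors)
2. Hence (B ⊓ C) ⊑ (C ⊓ F): not entailed.

No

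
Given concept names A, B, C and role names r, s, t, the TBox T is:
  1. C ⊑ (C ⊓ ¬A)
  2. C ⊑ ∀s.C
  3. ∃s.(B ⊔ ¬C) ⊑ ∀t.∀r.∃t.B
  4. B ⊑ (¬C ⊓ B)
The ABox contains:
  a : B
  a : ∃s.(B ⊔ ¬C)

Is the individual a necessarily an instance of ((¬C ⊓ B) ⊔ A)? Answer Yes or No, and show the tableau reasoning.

1. a : ((¬C ⊓ B) ⊔ A)?  L(a) = {B, ∃s.(B ⊔ ¬C)} ∪ {((C ⊔ ¬B) ⊓ ¬A)}
   clash {B, ¬B} at a — a ∈ ((¬C ⊓ B) ⊔ A)
2. Hence a : ((¬C ⊓ B) ⊔ A): entailed.

Yes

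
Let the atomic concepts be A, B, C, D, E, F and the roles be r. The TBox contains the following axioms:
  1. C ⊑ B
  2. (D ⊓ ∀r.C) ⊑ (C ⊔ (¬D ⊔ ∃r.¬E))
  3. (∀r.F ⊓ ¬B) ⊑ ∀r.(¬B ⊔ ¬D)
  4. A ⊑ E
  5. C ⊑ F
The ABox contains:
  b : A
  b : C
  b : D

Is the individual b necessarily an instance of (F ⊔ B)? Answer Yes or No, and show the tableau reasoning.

Yes

1. b : (F ⊔ B)?  L(b) = {A, C, D} ∪ {(¬F ⊓ ¬B)}
   clash {B, ¬B} at b — b ∈ (F ⊔ B)
2. Hence b : (F ⊔ B): entailed.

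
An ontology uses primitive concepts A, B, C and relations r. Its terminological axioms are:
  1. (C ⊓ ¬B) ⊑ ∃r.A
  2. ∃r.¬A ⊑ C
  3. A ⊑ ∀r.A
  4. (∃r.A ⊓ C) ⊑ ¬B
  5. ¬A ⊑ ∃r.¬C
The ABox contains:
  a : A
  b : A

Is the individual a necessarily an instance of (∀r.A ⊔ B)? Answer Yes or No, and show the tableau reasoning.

Yes

1. a : (∀r.A ⊔ B)?  L(a) = {A} ∪ {(∃r.¬A ⊓ ¬B)}
   clash {A, ¬A} at an ∃-successor — a ∈ (∀r.A ⊔ B)
2. Hence a : (∀r.A ⊔ B): entailed.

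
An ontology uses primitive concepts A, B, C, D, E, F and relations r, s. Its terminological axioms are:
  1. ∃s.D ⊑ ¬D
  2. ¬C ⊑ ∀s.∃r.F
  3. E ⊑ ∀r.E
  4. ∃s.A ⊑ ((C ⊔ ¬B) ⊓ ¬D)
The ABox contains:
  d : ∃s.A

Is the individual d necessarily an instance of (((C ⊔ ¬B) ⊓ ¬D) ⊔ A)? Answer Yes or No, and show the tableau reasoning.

1. d : (((C ⊔ ¬B) ⊓ ¬D) ⊔ A)?  L(d) = {∃s.A} ∪ {(((¬C ⊓ B) ⊔ D) ⊓ ¬A)}
   clash {D, ¬D} at d — d ∈ (((C ⊔ ¬B) ⊓ ¬D) ⊔ A)
2. Hence d : (((C ⊔ ¬B) ⊓ ¬D) ⊔ A): entailed.

Yes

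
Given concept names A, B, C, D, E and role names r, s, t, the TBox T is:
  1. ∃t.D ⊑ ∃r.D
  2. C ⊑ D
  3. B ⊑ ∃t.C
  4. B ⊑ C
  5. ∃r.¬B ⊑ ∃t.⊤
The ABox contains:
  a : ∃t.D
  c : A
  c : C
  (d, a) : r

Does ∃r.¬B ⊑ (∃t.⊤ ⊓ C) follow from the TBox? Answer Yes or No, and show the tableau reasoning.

1. ∃r.¬B ⊑ (∃t.⊤ ⊓ C)  ⇔  (∃r.¬B ⊓ (∀t.⊥ ⊔ ¬C)) unsat w.r.t. T
   apply at x₀: ∃r.¬B⊑∃t.⊤
   open: L(x₀) ⊇ {¬B, ¬C, ∀t.¬D, ∃r.¬B, ∃t.⊤} (+ ∃-successors)
2. Hence ∃r.¬B ⊑ (∃t.⊤ ⊓ C): not entailed.

No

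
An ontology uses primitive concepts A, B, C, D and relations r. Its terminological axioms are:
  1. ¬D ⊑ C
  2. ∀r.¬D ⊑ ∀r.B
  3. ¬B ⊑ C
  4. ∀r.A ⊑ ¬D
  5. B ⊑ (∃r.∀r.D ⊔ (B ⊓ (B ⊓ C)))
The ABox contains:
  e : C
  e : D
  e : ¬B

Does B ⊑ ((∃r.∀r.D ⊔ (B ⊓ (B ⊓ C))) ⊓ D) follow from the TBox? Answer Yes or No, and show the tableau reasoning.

No

1. B ⊑ ((∃r.∀r.D ⊔ (B ⊓ (B ⊓ C))) ⊓ D)  ⇔  (B ⊓ ((∀r.∃r.¬D ⊓ (¬B ⊔ (¬B ⊔ ¬C))) ⊔ ¬D)) unsat w.r.t. T
   apply at x₀: B⊑(∃r.∀r.D ⊔ (B ⊓ (B ⊓ C)))
   open: L(x₀) ⊇ {B, C, ¬D, ∃r.D, ∃r.¬A, …} (+ ∃-successors)
2. Hence B ⊑ ((∃r.∀r.D ⊔ (B ⊓ (B ⊓ C))) ⊓ D): not entailed.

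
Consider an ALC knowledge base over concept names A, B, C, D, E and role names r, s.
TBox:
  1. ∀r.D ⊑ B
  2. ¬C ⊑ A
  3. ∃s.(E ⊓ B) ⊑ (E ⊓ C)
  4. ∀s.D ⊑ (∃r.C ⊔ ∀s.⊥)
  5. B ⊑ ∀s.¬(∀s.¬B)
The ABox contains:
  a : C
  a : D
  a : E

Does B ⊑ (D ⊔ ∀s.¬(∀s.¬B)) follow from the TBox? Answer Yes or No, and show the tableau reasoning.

1. B ⊑ (D ⊔ ∀s.¬(∀s.¬B))  ⇔  (B ⊓ (¬D ⊓ ∃s.∀s.¬B)) unsat w.r.t. T
   all branches close; clash ⊥ at an ∃-successor
2. Hence B ⊑ (D ⊔ ∀s.¬(∀s.¬B)): entailed.

Yes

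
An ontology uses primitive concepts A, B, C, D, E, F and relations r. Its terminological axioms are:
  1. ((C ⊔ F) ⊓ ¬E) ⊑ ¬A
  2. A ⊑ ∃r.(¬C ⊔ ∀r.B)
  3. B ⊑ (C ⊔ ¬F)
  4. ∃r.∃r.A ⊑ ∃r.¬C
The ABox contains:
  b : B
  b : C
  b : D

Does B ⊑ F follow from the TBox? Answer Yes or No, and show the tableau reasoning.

No

1. B ⊑ F  ⇔  (B ⊓ ¬F) unsat w.r.t. T
   apply at x₀: B⊑(C ⊔ ¬F)
   open: L(x₀) ⊇ {B, ¬A, ¬C, ¬F, ∀r.∀r.¬A}
2. Hence B ⊑ F: not entailed.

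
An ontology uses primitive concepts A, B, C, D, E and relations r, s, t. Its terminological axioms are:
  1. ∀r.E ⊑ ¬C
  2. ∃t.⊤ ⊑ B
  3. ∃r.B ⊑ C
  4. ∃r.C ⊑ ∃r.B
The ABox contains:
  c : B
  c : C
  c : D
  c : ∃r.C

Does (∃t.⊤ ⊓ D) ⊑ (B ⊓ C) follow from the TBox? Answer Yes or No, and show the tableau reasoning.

1. (∃t.⊤ ⊓ D) ⊑ (B ⊓ C)  ⇔  ((∃t.⊤ ⊓ D) ⊓ (¬B ⊔ ¬C)) unsat w.r.t. T
   apply at x₀: ∃t.⊤⊑B
   open: L(x₀) ⊇ {B, D, ¬C, ∀r.¬B, ∀r.¬C, …} (+ ∃-successors)
2. Hence (∃t.⊤ ⊓ D) ⊑ (B ⊓ C): not entailed.

No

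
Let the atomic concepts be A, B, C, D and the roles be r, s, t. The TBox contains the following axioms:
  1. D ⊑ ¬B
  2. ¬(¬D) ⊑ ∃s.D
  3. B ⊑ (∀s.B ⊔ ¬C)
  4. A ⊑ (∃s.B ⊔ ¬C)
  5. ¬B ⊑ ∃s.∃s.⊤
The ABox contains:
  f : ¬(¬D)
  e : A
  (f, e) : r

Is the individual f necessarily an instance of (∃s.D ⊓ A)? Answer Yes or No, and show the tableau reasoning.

No

1. f : (∃s.D ⊓ A)?  L(f) = {¬(¬D)} ∪ {(∀s.¬D ⊔ ¬A)}
   apply at f: D⊑¬B; ¬(¬D)⊑∃s.D
   open: L(f) ⊇ {D, ¬A, ¬B, ∃s.D, ∃s.∃s.⊤} (+ ∃-successors) — f ∉ (∃s.D ⊓ A) possible
2. Hence f : (∃s.D ⊓ A): not entailed.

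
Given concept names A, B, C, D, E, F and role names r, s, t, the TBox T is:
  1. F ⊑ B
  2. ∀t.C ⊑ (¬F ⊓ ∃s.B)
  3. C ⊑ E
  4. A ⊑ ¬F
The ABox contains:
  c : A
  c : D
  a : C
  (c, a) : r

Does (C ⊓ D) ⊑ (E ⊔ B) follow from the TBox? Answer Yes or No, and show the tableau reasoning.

1. (C ⊓ D) ⊑ (E ⊔ B)  ⇔  ((C ⊓ D) ⊓ (¬E ⊓ ¬B)) unsat w.r.t. T
   all branches close; clash {E, ¬E} at x₀
2. Hence (C ⊓ D) ⊑ (E ⊔ B): entailed.

Yes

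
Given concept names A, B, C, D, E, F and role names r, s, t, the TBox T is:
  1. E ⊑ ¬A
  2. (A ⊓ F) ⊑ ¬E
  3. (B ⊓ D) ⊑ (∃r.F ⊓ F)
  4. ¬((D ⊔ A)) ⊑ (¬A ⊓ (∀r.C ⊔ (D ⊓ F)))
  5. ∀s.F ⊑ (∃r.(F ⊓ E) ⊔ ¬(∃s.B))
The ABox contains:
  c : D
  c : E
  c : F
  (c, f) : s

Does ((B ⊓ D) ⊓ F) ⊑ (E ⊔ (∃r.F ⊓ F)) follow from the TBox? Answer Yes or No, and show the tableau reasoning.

1. ((B ⊓ D) ⊓ F) ⊑ (E ⊔ (∃r.F ⊓ F))  ⇔  (((B ⊓ D) ⊓ F) ⊓ (¬E ⊓ (∀r.¬F ⊔ ¬F))) unsat w.r.t. T
   all branches close; clash {F, ¬F} at x₀
2. Hence ((B ⊓ D) ⊓ F) ⊑ (E ⊔ (∃r.F ⊓ F)): entailed.

Yes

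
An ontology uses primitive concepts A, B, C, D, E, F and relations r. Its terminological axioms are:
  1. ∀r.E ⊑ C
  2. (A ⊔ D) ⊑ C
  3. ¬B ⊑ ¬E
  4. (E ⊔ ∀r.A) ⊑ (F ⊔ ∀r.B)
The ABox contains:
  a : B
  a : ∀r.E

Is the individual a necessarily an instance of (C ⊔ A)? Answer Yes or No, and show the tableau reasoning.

Yes

1. a : (C ⊔ A)?  L(a) = {B, ∀r.E} ∪ {(¬C ⊓ ¬A)}
   clash {C, ¬C} at a — a ∈ (C ⊔ A)
2. Hence a : (C ⊔ A): entailed.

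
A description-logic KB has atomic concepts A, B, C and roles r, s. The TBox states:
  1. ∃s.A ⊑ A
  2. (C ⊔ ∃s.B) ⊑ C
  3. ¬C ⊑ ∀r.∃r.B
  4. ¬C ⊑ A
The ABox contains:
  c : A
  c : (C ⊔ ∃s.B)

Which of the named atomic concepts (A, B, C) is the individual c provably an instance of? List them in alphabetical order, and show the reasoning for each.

{A, C}

1. c : A?  L(c) = {A, (C ⊔ ∃s.B)} ∪ {¬A}
   clash {A, ¬A} at c — c ∈ A
2. c : B?  L(c) = {A, (C ⊔ ∃s.B)} ∪ {¬B}
   apply at c: (C ⊔ ∃s.B)⊑C
   open: L(c) ⊇ {A, C, ¬B} — c ∉ B possible
3. c : C?  L(c) = {A, (C ⊔ ∃s.B)} ∪ {¬C}
   clash {C, ¬C} at c — c ∈ C
4. Entailed for c: {A, C}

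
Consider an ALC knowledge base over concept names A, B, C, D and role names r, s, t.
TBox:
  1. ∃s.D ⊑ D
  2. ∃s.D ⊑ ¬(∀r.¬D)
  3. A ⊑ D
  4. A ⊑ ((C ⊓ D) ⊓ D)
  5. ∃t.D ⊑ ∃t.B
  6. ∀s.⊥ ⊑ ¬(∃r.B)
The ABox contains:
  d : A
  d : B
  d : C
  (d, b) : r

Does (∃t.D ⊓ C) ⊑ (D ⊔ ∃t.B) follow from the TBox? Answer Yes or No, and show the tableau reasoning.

Yes

1. (∃t.D ⊓ C) ⊑ (D ⊔ ∃t.B)  ⇔  ((∃t.D ⊓ C) ⊓ (¬D ⊓ ∀t.¬B)) unsat w.r.t. T
   all branches close; clash {D, ¬D} at x₀
2. Hence (∃t.D ⊓ C) ⊑ (D ⊔ ∃t.B): entailed.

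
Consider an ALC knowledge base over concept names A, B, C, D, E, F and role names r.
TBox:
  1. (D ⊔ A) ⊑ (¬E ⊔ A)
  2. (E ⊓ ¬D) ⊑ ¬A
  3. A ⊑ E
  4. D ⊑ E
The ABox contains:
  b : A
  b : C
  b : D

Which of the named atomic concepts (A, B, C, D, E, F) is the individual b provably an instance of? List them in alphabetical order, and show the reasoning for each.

1. b : A?  L(b) = {A, C, D} ∪ {¬A}
   clash {A, ¬A} at b — b ∈ A
2. b : B?  L(b) = {A, C, D} ∪ {¬B}
   apply at b: A⊑E; D⊑E
   open: L(b) ⊇ {A, C, D, E, ¬B} — b ∉ B possible
3. b : C?  L(b) = {A, C, D} ∪ {¬C}
   clash {C, ¬C} at b — b ∈ C
4. b : D?  L(b) = {A, C, D} ∪ {¬D}
   clash {D, ¬D} at b — b ∈ D
5. b : E?  L(b) = {A, C, D} ∪ {¬E}
   clash {E, ¬E} at b — b ∈ E
6. b : F?  L(b) = {A, C, D} ∪ {¬F}
   apply at b: A⊑E; D⊑E
   open: L(b) ⊇ {A, C, D, E, ¬F} — b ∉ F possible
7. Entailed for b: {A, C, D, E}

{A, C, D, E}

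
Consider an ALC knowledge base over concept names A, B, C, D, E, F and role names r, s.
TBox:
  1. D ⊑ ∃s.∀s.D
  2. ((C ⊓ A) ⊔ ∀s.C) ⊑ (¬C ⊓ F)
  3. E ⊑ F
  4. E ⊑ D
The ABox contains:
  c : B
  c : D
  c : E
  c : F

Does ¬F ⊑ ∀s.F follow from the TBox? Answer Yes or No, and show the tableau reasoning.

1. ¬F ⊑ ∀s.F  ⇔  (¬F ⊓ ∃s.¬F) unsat w.r.t. T
   open: L(x₀) ⊇ {¬C, ¬D, ¬E, ¬F, ∃s.¬C, …} (+ ∃-successors)
2. Hence ¬F ⊑ ∀s.F: not entailed.

No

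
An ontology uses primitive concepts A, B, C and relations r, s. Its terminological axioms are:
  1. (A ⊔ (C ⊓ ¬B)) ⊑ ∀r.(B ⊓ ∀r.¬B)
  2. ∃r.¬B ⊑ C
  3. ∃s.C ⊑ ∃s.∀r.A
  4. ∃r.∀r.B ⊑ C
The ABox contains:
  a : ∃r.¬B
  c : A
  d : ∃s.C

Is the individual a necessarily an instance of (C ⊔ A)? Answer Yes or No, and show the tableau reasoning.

1. a : (C ⊔ A)?  L(a) = {∃r.¬B} ∪ {(¬C ⊓ ¬A)}
   clash {C, ¬C} at a — a ∈ (C ⊔ A)
2. Hence a : (C ⊔ A): entailed.

Yes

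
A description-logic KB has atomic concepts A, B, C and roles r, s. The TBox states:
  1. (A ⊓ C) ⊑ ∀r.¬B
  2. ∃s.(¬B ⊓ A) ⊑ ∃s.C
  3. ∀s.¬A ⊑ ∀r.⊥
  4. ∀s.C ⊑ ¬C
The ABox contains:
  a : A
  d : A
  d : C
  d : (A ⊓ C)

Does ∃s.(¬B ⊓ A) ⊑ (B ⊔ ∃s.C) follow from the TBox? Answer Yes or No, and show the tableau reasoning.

Yes

1. ∃s.(¬B ⊓ A) ⊑ (B ⊔ ∃s.C)  ⇔  (∃s.(¬B ⊓ A) ⊓ (¬B ⊓ ∀s.¬C)) unsat w.r.t. T
   all branches close; clash {C, ¬C} at an ∃-successor
2. Hence ∃s.(¬B ⊓ A) ⊑ (B ⊔ ∃s.C): entailed.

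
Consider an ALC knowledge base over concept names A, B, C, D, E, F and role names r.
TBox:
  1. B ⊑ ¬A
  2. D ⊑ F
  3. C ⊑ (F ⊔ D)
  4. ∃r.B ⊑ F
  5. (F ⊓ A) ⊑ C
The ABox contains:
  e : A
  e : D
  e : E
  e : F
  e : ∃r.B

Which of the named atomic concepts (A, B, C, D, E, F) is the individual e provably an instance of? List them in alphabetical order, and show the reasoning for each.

1. e : A?  L(e) = {A, D, E, F, ∃r.B} ∪ {¬A}
   clash {A, ¬A} at e — e ∈ A
2. e : B?  L(e) = {A, D, E, F, ∃r.B} ∪ {¬B}
   open: L(e) ⊇ {A, C, D, E, F, …} (+ ∃-successors) — e ∉ B possible
3. e : C?  L(e) = {A, D, E, F, ∃r.B} ∪ {¬C}
   clash {A, ¬A} at e — e ∈ C
4. e : D?  L(e) = {A, D, E, F, ∃r.B} ∪ {¬D}
   clash {D, ¬D} at e — e ∈ D
5. e : E?  L(e) = {A, D, E, F, ∃r.B} ∪ {¬E}
   clash {E, ¬E} at e — e ∈ E
6. e : F?  L(e) = {A, D, E, F, ∃r.B} ∪ {¬F}
   clash {F, ¬F} at e — e ∈ F
7. Entailed for e: {A, C, D, E, F}

{A, C, D, E, F}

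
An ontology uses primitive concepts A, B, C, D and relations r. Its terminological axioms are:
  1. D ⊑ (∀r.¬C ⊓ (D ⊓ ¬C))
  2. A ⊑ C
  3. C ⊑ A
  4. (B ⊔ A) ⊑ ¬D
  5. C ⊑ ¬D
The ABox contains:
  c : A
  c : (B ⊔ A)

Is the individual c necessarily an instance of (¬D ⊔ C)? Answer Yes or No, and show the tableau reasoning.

Yes

1. c : (¬D ⊔ C)?  L(c) = {A, (B ⊔ A)} ∪ {(D ⊓ ¬C)}
   clash {C, ¬C} at c — c ∈ (¬D ⊔ C)
2. Hence c : (¬D ⊔ C): entailed.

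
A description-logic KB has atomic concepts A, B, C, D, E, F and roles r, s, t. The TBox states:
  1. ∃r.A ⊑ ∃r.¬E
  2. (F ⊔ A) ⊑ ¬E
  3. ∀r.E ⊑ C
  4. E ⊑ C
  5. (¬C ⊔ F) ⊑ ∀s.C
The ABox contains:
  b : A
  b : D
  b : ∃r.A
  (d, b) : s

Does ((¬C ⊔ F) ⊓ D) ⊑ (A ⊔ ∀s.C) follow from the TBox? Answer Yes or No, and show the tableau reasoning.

Yes

1. ((¬C ⊔ F) ⊓ D) ⊑ (A ⊔ ∀s.C)  ⇔  (((¬C ⊔ F) ⊓ D) ⊓ (¬A ⊓ ∃s.¬C)) unsat w.r.t. T
   all branches close; clash {C, ¬C} at an ∃-successor
2. Hence ((¬C ⊔ F) ⊓ D) ⊑ (A ⊔ ∀s.C): entailed.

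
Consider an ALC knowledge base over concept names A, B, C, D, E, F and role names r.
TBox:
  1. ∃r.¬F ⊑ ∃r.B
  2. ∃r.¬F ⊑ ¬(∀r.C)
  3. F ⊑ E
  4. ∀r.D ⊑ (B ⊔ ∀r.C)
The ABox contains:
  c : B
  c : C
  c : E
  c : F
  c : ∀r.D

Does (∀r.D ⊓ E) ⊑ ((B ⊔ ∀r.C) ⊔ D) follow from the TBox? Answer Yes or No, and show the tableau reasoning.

1. (∀r.D ⊓ E) ⊑ ((B ⊔ ∀r.C) ⊔ D)  ⇔  ((∀r.D ⊓ E) ⊓ ((¬B ⊓ ∃r.¬C) ⊓ ¬D)) unsat w.r.t. T
   all branches close; clash {C, ¬C} at an ∃-successor
2. Hence (∀r.D ⊓ E) ⊑ ((B ⊔ ∀r.C) ⊔ D): entailed.

Yes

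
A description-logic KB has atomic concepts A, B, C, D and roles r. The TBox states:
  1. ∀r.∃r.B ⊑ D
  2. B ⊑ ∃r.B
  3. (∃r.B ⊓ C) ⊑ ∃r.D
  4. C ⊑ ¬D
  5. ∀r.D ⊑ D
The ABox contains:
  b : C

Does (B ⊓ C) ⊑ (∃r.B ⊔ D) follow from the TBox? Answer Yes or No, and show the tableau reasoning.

1. (B ⊓ C) ⊑ (∃r.B ⊔ D)  ⇔  ((B ⊓ C) ⊓ (∀r.¬B ⊓ ¬D)) unsat w.r.t. T
   all branches close; clash {D, ¬D} at x₀
2. Hence (B ⊓ C) ⊑ (∃r.B ⊔ D): entailed.

Yes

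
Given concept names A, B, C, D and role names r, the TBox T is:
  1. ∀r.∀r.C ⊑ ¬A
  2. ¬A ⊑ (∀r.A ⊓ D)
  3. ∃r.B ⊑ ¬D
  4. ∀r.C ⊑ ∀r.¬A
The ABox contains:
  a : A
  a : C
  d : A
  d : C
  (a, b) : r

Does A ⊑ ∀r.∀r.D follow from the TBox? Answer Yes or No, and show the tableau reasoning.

1. A ⊑ ∀r.∀r.D  ⇔  (A ⊓ ∃r.∃r.¬D) unsat w.r.t. T
   open: L(x₀) ⊇ {A, ∀r.¬B, ∃r.¬C, ∃r.∃r.¬C, ∃r.∃r.¬D} (+ ∃-successors)
2. Hence A ⊑ ∀r.∀r.D: not entailed.

No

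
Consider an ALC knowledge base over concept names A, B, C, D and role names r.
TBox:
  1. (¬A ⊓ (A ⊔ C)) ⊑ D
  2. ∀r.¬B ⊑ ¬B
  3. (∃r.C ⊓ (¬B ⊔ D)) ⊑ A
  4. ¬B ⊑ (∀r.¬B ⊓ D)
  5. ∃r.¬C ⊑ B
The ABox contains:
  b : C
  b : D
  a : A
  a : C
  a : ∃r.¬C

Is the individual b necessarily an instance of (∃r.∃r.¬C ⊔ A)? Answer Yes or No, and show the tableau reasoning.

No

1. b : (∃r.∃r.¬C ⊔ A)?  L(b) = {C, D} ∪ {(∀r.∀r.C ⊓ ¬A)}
   open: L(b) ⊇ {C, D, ¬A, ¬B, ∀r.C, …} — b ∉ (∃r.∃r.¬C ⊔ A) possible
2. Hence b : (∃r.∃r.¬C ⊔ A): not entailed.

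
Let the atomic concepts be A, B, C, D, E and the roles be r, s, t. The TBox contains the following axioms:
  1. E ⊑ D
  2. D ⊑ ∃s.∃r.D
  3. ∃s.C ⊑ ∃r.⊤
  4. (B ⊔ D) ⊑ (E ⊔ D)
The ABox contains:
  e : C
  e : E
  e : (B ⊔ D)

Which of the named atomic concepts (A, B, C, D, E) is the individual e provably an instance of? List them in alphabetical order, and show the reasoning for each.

1. e : A?  L(e) = {C, E, (B ⊔ D)} ∪ {¬A}
   apply at e: E⊑D; (B ⊔ D)⊑(E ⊔ D)
   open: L(e) ⊇ {B, C, D, E, ¬A, …} (+ ∃-successors) — e ∉ A possible
2. e : B?  L(e) = {C, E, (B ⊔ D)} ∪ {¬B}
   apply at e: E⊑D; (B ⊔ D)⊑(E ⊔ D)
   open: L(e) ⊇ {C, D, E, ¬B, ∀s.¬C, …} (+ ∃-successors) — e ∉ B possible
3. e : C?  L(e) = {C, E, (B ⊔ D)} ∪ {¬C}
   clash {C, ¬C} at e — e ∈ C
4. e : D?  L(e) = {C, E, (B ⊔ D)} ∪ {¬D}
   clash {D, ¬D} at e — e ∈ D
5. e : E?  L(e) = {C, E, (B ⊔ D)} ∪ {¬E}
   clash {E, ¬E} at e — e ∈ E
6. Entailed for e: {C, D, E}

{C, D, E}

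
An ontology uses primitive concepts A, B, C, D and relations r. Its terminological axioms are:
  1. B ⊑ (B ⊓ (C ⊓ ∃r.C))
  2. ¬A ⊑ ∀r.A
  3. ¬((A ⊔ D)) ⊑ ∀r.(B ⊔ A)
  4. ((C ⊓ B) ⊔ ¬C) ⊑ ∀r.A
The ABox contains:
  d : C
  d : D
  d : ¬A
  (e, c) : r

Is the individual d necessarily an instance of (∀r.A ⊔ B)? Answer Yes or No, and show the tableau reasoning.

1. d : (∀r.A ⊔ B)?  L(d) = {C, D, ¬A} ∪ {(∃r.¬A ⊓ ¬B)}
   clash {A, ¬A} at an ∃-successor — d ∈ (∀r.A ⊔ B)
2. Hence d : (∀r.A ⊔ B): entailed.

Yes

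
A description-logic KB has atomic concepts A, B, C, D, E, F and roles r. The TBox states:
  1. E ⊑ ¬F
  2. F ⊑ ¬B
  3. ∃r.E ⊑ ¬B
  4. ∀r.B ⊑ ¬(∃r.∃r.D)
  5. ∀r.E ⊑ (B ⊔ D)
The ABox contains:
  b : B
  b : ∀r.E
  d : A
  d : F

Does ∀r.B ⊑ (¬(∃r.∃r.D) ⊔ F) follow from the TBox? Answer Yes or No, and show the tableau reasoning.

Yes

1. ∀r.B ⊑ (¬(∃r.∃r.D) ⊔ F)  ⇔  (∀r.B ⊓ (∃r.∃r.D ⊓ ¬F)) unsat w.r.t. T
   all branches close; clash {B, ¬B} at an ∃-successor
2. Hence ∀r.B ⊑ (¬(∃r.∃r.D) ⊔ F): entailed.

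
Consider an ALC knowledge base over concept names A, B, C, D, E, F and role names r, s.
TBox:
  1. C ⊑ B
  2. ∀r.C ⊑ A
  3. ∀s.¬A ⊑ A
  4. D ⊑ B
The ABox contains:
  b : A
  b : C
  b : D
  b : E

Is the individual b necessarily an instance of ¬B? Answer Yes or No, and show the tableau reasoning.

1. b : ¬B?  L(b) = {A, C, D, E} ∪ {B}
   open: L(b) ⊇ {A, B, C, D, E} — b ∉ ¬B possible
2. Hence b : ¬B: not entailed.

No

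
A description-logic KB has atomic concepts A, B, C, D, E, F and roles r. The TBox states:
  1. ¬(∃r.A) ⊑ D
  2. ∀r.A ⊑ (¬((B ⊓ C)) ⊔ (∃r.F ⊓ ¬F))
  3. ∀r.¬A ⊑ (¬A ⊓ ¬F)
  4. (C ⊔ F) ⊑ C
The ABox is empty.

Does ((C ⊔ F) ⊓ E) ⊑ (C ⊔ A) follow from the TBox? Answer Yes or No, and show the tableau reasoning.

1. ((C ⊔ F) ⊓ E) ⊑ (C ⊔ A)  ⇔  (((C ⊔ F) ⊓ E) ⊓ (¬C ⊓ ¬A)) unsat w.r.t. T
   all branches close; clash {C, ¬C} at x₀
2. Hence ((C ⊔ F) ⊓ E) ⊑ (C ⊔ A): entailed.

Yes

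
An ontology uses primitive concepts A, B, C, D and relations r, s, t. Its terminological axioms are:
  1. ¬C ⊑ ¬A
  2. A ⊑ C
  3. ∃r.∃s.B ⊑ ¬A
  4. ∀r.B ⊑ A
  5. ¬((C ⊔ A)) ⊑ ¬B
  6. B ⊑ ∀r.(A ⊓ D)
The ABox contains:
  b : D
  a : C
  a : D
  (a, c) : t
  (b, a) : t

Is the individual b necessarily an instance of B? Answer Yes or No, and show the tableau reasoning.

1. b : B?  L(b) = {D} ∪ {¬B}
   open: L(b) ⊇ {C, D, ¬B, ∀r.∀s.¬B, ∃r.¬B} (+ ∃-successors) — b ∉ B possible
2. Hence b : B: not entailed.

No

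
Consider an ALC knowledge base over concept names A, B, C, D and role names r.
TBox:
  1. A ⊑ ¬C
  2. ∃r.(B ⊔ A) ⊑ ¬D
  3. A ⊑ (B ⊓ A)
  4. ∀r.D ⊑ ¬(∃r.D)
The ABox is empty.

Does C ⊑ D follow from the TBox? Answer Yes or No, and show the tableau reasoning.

No

1. C ⊑ D  ⇔  (C ⊓ ¬D) unsat w.r.t. T
   open: L(x₀) ⊇ {C, ¬A, ¬D, ∃r.¬D} (+ ∃-successors)
2. Hence C ⊑ D: not entailed.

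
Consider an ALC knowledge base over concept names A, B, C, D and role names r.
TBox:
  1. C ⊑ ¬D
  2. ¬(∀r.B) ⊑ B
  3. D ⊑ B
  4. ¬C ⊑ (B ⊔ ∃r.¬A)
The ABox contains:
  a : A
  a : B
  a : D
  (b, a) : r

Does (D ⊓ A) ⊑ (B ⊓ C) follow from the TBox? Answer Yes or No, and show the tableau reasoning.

1. (D ⊓ A) ⊑ (B ⊓ C)  ⇔  ((D ⊓ A) ⊓ (¬B ⊔ ¬C)) unsat w.r.t. T
   apply at x₀: D⊑B
   open: L(x₀) ⊇ {A, B, D, ¬C}
2. Hence (D ⊓ A) ⊑ (B ⊓ C): not entailed.

No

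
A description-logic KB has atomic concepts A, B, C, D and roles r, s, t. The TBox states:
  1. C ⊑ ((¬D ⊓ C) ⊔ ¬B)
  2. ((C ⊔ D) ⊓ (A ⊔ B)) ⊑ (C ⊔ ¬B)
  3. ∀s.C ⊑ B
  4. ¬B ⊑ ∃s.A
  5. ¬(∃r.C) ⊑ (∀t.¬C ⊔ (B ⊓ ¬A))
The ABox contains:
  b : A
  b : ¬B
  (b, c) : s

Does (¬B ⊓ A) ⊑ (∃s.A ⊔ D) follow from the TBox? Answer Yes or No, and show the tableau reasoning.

1. (¬B ⊓ A) ⊑ (∃s.A ⊔ D)  ⇔  ((¬B ⊓ A) ⊓ (∀s.¬A ⊓ ¬D)) unsat w.r.t. T
   all branches close; clash {B, ¬B} at x₀
2. Hence (¬B ⊓ A) ⊑ (∃s.A ⊔ D): entailed.

Yes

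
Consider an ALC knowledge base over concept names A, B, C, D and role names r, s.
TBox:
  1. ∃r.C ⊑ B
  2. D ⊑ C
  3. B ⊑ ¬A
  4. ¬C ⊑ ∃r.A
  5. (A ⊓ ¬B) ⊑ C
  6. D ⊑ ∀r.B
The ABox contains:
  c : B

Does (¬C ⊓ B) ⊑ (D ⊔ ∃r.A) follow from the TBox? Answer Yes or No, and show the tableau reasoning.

1. (¬C ⊓ B) ⊑ (D ⊔ ∃r.A)  ⇔  ((¬C ⊓ B) ⊓ (¬D ⊓ ∀r.¬A)) unsat w.r.t. T
   all branches close; clash {C, ¬C} at x₀
2. Hence (¬C ⊓ B) ⊑ (D ⊔ ∃r.A): entailed.

Yes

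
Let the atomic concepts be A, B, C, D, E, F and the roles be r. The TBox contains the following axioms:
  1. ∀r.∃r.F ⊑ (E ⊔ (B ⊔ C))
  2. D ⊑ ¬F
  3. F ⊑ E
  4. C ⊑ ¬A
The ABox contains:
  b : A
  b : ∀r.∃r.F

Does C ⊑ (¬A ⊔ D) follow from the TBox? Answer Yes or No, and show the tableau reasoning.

1. C ⊑ (¬A ⊔ D)  ⇔  (C ⊓ (A ⊓ ¬D)) unsat w.r.t. T
   all branches close; clash {A, ¬A} at x₀
2. Hence C ⊑ (¬A ⊔ D): entailed.

Yes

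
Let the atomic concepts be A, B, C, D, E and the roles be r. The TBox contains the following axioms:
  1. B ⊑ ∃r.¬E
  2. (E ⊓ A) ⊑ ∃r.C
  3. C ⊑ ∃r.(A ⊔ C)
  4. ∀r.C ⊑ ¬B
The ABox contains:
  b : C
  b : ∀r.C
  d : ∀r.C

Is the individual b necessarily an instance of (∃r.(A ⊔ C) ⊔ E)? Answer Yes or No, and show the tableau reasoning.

Yes

1. b : (∃r.(A ⊔ C) ⊔ E)?  L(b) = {C, ∀r.C} ∪ {(∀r.(¬A ⊓ ¬C) ⊓ ¬E)}
   clash {C, ¬C} at an ∃-successor — b ∈ (∃r.(A ⊔ C) ⊔ E)
2. Hence b : (∃r.(A ⊔ C) ⊔ E): entailed.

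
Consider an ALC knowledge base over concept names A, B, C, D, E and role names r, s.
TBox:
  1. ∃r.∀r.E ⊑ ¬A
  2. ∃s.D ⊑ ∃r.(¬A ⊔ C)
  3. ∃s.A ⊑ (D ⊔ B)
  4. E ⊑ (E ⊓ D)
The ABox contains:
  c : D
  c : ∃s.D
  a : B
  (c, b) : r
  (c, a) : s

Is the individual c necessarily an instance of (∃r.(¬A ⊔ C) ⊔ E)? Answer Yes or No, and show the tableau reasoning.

Yes

1. c : (∃r.(¬A ⊔ C) ⊔ E)?  L(c) = {D, ∃s.D} ∪ {(∀r.(A ⊓ ¬C) ⊓ ¬E)}
   clash {C, ¬C} at an ∃-successor — c ∈ (∃r.(¬A ⊔ C) ⊔ E)
2. Hence c : (∃r.(¬A ⊔ C) ⊔ E): entailed.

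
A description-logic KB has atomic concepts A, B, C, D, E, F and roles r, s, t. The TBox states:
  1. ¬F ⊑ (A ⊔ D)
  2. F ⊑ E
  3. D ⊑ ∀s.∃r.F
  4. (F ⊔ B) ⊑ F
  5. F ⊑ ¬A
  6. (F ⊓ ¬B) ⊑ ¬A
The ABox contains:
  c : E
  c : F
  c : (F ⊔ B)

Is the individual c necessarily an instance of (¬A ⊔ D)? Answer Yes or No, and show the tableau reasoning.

Yes

1. c : (¬A ⊔ D)?  L(c) = {E, F, (F ⊔ B)} ∪ {(A ⊓ ¬D)}
   clash {A, ¬A} at c — c ∈ (¬A ⊔ D)
2. Hence c : (¬A ⊔ D): entailed.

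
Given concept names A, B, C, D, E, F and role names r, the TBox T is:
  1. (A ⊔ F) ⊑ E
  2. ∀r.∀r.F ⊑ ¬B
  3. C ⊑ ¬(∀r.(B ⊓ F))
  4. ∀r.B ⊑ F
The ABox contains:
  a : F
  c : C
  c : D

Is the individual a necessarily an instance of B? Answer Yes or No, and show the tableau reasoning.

No

1. a : B?  L(a) = {F} ∪ {¬B}
   open: L(a) ⊇ {E, F, ¬B, ¬C} — a ∉ B possible
2. Hence a : B: not entailed.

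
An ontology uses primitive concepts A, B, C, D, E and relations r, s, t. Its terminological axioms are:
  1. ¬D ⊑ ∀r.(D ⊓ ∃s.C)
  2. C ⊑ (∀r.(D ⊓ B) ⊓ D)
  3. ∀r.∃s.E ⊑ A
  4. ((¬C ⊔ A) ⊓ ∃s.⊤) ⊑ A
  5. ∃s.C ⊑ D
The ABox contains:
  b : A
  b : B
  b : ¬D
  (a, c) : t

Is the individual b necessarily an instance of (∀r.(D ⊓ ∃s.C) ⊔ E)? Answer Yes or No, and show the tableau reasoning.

1. b : (∀r.(D ⊓ ∃s.C) ⊔ E)?  L(b) = {A, B, ¬D} ∪ {(∃r.(¬D ⊔ ∀s.¬C) ⊓ ¬E)}
   clash {D, ¬D} at b — b ∈ (∀r.(D ⊓ ∃s.C) ⊔ E)
2. Hence b : (∀r.(D ⊓ ∃s.C) ⊔ E): entailed.

Yes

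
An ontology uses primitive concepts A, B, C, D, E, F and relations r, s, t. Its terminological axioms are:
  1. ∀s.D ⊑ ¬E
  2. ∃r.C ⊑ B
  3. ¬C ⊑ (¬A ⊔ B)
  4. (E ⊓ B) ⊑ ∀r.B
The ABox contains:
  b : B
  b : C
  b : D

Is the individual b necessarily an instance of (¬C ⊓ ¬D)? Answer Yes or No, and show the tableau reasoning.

1. b : (¬C ⊓ ¬D)?  L(b) = {B, C, D} ∪ {(C ⊔ D)}
   open: L(b) ⊇ {B, C, D, ¬E} — b ∉ (¬C ⊓ ¬D) possible
2. Hence b : (¬C ⊓ ¬D): not entailed.

No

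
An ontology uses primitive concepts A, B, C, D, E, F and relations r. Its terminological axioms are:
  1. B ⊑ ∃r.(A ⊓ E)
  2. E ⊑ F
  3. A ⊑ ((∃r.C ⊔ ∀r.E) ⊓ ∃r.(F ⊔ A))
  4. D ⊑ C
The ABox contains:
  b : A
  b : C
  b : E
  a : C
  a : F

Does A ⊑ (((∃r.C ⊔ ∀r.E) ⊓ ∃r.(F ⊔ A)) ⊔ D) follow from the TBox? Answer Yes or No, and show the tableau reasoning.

Yes

1. A ⊑ (((∃r.C ⊔ ∀r.E) ⊓ ∃r.(F ⊔ A)) ⊔ D)  ⇔  (A ⊓ (((∀r.¬C ⊓ ∃r.¬E) ⊔ ∀r.(¬F ⊓ ¬A)) ⊓ ¬D)) unsat w.r.t. T
   all branches close; clash {A, ¬A} at an ∃-successor
2. Hence A ⊑ (((∃r.C ⊔ ∀r.E) ⊓ ∃r.(F ⊔ A)) ⊔ D): entailed.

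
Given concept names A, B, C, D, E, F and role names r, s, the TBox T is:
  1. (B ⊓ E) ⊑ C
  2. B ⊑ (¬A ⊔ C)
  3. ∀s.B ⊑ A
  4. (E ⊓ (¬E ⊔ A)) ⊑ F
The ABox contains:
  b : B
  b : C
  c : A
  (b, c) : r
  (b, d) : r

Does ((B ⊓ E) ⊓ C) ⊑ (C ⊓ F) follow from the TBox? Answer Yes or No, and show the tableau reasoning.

1. ((B ⊓ E) ⊓ C) ⊑ (C ⊓ F)  ⇔  (((B ⊓ E) ⊓ C) ⊓ (¬C ⊔ ¬F)) unsat w.r.t. T
   apply at x₀: B⊑(¬A ⊔ C)
   open: L(x₀) ⊇ {B, C, E, ¬A, ¬F, …} (+ ∃-successors)
2. Hence ((B ⊓ E) ⊓ C) ⊑ (C ⊓ F): not entailed.

No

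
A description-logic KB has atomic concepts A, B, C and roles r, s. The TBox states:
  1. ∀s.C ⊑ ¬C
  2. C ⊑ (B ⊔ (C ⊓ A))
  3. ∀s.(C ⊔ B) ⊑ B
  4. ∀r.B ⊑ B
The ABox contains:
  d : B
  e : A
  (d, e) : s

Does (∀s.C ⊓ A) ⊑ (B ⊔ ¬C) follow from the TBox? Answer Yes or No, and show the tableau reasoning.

Yes

1. (∀s.C ⊓ A) ⊑ (B ⊔ ¬C)  ⇔  ((∀s.C ⊓ A) ⊓ (¬B ⊓ C)) unsat w.r.t. T
   all branches close; clash {B, ¬B} at x₀
2. Hence (∀s.C ⊓ A) ⊑ (B ⊔ ¬C): entailed.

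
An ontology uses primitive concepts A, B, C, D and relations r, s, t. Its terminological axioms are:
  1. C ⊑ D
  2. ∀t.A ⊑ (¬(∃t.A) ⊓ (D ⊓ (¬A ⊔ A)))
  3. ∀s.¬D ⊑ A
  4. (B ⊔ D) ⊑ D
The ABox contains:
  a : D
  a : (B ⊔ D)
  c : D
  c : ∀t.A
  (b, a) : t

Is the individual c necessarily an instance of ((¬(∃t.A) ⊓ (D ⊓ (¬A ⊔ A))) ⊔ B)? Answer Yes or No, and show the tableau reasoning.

1. c : ((¬(∃t.A) ⊓ (D ⊓ (¬A ⊔ A))) ⊔ B)?  L(c) = {D, ∀t.A} ∪ {((∃t.A ⊔ (¬D ⊔ (A ⊓ ¬A))) ⊓ ¬B)}
   clash {A, ¬A} at c — c ∈ ((¬(∃t.A) ⊓ (D ⊓ (¬A ⊔ A))) ⊔ B)
2. Hence c : ((¬(∃t.A) ⊓ (D ⊓ (¬A ⊔ A))) ⊔ B): entailed.

Yes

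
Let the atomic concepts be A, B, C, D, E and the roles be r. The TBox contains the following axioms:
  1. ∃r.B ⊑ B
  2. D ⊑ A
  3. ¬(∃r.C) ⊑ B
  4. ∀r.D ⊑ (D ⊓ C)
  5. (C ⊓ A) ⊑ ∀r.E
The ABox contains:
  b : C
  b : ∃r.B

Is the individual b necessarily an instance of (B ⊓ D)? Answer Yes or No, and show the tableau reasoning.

No

1. b : (B ⊓ D)?  L(b) = {C, ∃r.B} ∪ {(¬B ⊔ ¬D)}
   apply at b: ∃r.B⊑B
   open: L(b) ⊇ {B, C, ¬A, ¬D, ∃r.B, …} (+ ∃-successors) — b ∉ (B ⊓ D) possible
2. Hence b : (B ⊓ D): not entailed.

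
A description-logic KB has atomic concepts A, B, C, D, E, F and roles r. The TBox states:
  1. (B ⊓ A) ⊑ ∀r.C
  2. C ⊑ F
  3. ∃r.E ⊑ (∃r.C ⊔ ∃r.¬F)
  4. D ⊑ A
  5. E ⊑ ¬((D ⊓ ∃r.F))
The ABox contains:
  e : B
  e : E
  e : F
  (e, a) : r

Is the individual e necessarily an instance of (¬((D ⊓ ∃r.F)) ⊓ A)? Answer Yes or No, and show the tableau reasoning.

1. e : (¬((D ⊓ ∃r.F)) ⊓ A)?  L(e) = {B, E, F} ∪ {((D ⊓ ∃r.F) ⊔ ¬A)}
   apply at e: E⊑¬((D ⊓ ∃r.F))
   open: L(e) ⊇ {B, E, F, ¬A, ¬D, …} — e ∉ (¬((D ⊓ ∃r.F)) ⊓ A) possible
2. Hence e : (¬((D ⊓ ∃r.F)) ⊓ A): not entailed.

No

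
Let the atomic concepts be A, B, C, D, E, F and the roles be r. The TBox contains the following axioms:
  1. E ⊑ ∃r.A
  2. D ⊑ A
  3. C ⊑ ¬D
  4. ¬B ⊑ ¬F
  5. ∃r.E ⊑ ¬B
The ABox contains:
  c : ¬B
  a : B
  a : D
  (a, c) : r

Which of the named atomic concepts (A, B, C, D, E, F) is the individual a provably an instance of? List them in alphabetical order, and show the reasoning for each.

{A, B, D}

1. a : A?  L(a) = {B, D} ∪ {¬A}
   clash {D, ¬D} at a — a ∈ A
2. a : B?  L(a) = {B, D} ∪ {¬B}
   clash {B, ¬B} at a — a ∈ B
3. a : C?  L(a) = {B, D} ∪ {¬C}
   apply at a: D⊑A
   open: L(a) ⊇ {A, B, D, ¬C, ¬E, …} — a ∉ C possible
4. a : D?  L(a) = {B, D} ∪ {¬D}
   clash {D, ¬D} at a — a ∈ D
5. a : E?  L(a) = {B, D} ∪ {¬E}
   apply at a: D⊑A
   open: L(a) ⊇ {A, B, D, ¬C, ¬E, …} — a ∉ E possible
6. a : F?  L(a) = {B, D} ∪ {¬F}
   apply at a: D⊑A
   open: L(a) ⊇ {A, B, D, ¬C, ¬E, …} — a ∉ F possible
7. Entailed for a: {A, B, D}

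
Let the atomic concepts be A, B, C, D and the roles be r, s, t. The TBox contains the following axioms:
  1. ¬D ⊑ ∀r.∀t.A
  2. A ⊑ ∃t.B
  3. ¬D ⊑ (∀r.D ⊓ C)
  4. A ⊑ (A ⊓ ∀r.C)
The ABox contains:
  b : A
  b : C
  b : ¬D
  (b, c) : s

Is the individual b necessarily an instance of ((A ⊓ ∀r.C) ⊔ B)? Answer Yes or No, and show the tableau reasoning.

1. b : ((A ⊓ ∀r.C) ⊔ B)?  L(b) = {A, C, ¬D} ∪ {((¬A ⊔ ∃r.¬C) ⊓ ¬B)}
   clash {C, ¬C} at an ∃-successor — b ∈ ((A ⊓ ∀r.C) ⊔ B)
2. Hence b : ((A ⊓ ∀r.C) ⊔ B): entailed.

Yes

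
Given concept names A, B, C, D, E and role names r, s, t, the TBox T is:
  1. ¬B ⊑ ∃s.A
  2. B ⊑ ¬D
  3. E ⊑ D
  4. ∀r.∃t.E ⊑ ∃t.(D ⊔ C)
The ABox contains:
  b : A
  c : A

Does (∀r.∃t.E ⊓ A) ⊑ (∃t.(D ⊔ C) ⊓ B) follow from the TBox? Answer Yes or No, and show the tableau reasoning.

No

1. (∀r.∃t.E ⊓ A) ⊑ (∃t.(D ⊔ C) ⊓ B)  ⇔  ((∀r.∃t.E ⊓ A) ⊓ (∀t.(¬D ⊓ ¬C) ⊔ ¬B)) unsat w.r.t. T
   apply at x₀: ∀r.∃t.E⊑∃t.(D ⊔ C)
   open: L(x₀) ⊇ {A, ¬B, ¬E, ∀r.∃t.E, ∃s.A, …} (+ ∃-successors)
2. Hence (∀r.∃t.E ⊓ A) ⊑ (∃t.(D ⊔ C) ⊓ B): not entailed.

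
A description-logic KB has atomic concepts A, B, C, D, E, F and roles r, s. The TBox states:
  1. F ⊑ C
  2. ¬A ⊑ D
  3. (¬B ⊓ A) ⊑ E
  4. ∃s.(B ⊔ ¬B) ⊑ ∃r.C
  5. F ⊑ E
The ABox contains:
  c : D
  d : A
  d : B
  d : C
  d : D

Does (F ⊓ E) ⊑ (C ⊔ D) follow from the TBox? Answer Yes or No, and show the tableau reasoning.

Yes

1. (F ⊓ E) ⊑ (C ⊔ D)  ⇔  ((F ⊓ E) ⊓ (¬C ⊓ ¬D)) unsat w.r.t. T
   all branches close; clash {D, ¬D} at x₀
2. Hence (F ⊓ E) ⊑ (C ⊔ D): entailed.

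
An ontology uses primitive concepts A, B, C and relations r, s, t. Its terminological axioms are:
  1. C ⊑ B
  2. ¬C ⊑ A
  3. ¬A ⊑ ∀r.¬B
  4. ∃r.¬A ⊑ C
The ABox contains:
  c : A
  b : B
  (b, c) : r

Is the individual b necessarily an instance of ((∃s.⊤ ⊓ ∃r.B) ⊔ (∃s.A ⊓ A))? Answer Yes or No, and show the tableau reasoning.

No

1. b : ((∃s.⊤ ⊓ ∃r.B) ⊔ (∃s.A ⊓ A))?  L(b) = {B} ∪ {((∀s.⊥ ⊔ ∀r.¬B) ⊓ (∀s.¬A ⊔ ¬A))}
   open: L(b) ⊇ {A, B, C, ∀s.¬A, ∀s.⊥} — b ∉ ((∃s.⊤ ⊓ ∃r.B) ⊔ (∃s.A ⊓ A)) possible
2. Hence b : ((∃s.⊤ ⊓ ∃r.B) ⊔ (∃s.A ⊓ A)): not entailed.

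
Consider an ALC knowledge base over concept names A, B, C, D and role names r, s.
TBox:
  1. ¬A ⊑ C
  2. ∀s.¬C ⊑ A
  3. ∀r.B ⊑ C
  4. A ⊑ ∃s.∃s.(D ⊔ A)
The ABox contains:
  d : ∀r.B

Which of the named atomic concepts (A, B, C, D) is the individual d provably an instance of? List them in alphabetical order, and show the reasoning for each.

{C}

1. d : A?  L(d) = {∀r.B} ∪ {¬A}
   apply at d: ¬A⊑C; ∀r.B⊑C
   open: L(d) ⊇ {C, ¬A, ∀r.B, ∃s.C} (+ ∃-successors) — d ∉ A possible
2. d : B?  L(d) = {∀r.B} ∪ {¬B}
   apply at d: ∀r.B⊑C
   open: L(d) ⊇ {A, C, ¬B, ∀r.B, ∃s.∃s.(D ⊔ A)} (+ ∃-successors) — d ∉ B possible
3. d : C?  L(d) = {∀r.B} ∪ {¬C}
   clash {C, ¬C} at d — d ∈ C
4. d : D?  L(d) = {∀r.B} ∪ {¬D}
   apply at d: ∀r.B⊑C
   open: L(d) ⊇ {A, C, ¬D, ∀r.B, ∃s.∃s.(D ⊔ A)} (+ ∃-successors) — d ∉ D possible
5. Entailed for d: {C}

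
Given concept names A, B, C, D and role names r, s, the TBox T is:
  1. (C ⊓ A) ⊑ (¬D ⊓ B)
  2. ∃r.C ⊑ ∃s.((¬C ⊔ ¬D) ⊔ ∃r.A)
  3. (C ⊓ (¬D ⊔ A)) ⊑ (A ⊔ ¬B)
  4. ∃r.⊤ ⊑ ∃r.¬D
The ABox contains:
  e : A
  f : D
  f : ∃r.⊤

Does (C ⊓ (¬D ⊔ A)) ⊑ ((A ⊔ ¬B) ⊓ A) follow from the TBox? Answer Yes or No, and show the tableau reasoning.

1. (C ⊓ (¬D ⊔ A)) ⊑ ((A ⊔ ¬B) ⊓ A)  ⇔  ((C ⊓ (¬D ⊔ A)) ⊓ ((¬A ⊓ B) ⊔ ¬A)) unsat w.r.t. T
   apply at x₀: (C ⊓ (¬D ⊔ A))⊑(A ⊔ ¬B)
   open: L(x₀) ⊇ {C, ¬A, ¬B, ¬D, ∀r.¬C, …}
2. Hence (C ⊓ (¬D ⊔ A)) ⊑ ((A ⊔ ¬B) ⊓ A): not entailed.

No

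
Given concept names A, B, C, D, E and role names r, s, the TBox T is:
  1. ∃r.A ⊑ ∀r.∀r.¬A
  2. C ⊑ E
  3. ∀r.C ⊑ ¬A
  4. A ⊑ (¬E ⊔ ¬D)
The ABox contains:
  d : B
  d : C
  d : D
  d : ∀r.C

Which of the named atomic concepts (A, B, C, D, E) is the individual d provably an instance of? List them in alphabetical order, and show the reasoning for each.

{B, C, D, E}

1. d : A?  L(d) = {B, C, D, ∀r.C} ∪ {¬A}
   apply at d: C⊑E
   open: L(d) ⊇ {B, C, D, E, ¬A, …} — d ∉ A possible
2. d : B?  L(d) = {B, C, D, ∀r.C} ∪ {¬B}
   clash {B, ¬B} at d — d ∈ B
3. d : C?  L(d) = {B, C, D, ∀r.C} ∪ {¬C}
   clash {C, ¬C} at d — d ∈ C
4. d : D?  L(d) = {B, C, D, ∀r.C} ∪ {¬D}
   clash {D, ¬D} at d — d ∈ D
5. d : E?  L(d) = {B, C, D, ∀r.C} ∪ {¬E}
   clash {E, ¬E} at d — d ∈ E
6. Entailed for d: {B, C, D, E}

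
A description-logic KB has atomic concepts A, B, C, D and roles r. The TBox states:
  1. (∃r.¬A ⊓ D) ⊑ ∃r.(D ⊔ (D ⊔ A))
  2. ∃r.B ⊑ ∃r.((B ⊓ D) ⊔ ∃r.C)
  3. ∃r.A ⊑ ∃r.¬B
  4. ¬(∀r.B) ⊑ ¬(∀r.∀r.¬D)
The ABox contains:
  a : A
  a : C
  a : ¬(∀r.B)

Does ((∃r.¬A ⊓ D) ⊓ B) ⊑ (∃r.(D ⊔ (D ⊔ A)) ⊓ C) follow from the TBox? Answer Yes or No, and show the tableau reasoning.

1. ((∃r.¬A ⊓ D) ⊓ B) ⊑ (∃r.(D ⊔ (D ⊔ A)) ⊓ C)  ⇔  (((∃r.¬A ⊓ D) ⊓ B) ⊓ (∀r.(¬D ⊓ (¬D ⊓ ¬A)) ⊔ ¬C)) unsat w.r.t. T
   apply at x₀: (∃r.¬A ⊓ D)⊑∃r.(D ⊔ (D ⊔ A))
   open: L(x₀) ⊇ {B, D, ¬C, ∀r.B, ∀r.¬A, …} (+ ∃-successors)
2. Hence ((∃r.¬A ⊓ D) ⊓ B) ⊑ (∃r.(D ⊔ (D ⊔ A)) ⊓ C): not entailed.

No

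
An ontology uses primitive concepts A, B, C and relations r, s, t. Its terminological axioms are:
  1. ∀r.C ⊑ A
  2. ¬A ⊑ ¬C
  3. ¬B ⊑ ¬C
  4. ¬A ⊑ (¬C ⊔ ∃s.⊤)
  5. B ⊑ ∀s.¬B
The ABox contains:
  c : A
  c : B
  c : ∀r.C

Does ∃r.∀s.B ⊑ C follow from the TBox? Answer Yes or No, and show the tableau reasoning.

1. ∃r.∀s.B ⊑ C  ⇔  (∃r.∀s.B ⊓ ¬C) unsat w.r.t. T
   open: L(x₀) ⊇ {A, ¬B, ¬C, ∃r.∀s.B} (+ ∃-successors)
2. Hence ∃r.∀s.B ⊑ C: not entailed.

No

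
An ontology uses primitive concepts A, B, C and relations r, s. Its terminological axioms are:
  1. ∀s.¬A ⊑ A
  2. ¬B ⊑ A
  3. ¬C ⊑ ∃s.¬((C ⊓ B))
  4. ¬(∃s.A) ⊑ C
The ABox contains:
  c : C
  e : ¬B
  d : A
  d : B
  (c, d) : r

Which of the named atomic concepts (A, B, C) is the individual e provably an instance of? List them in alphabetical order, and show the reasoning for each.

1. e : A?  L(e) = {¬B} ∪ {¬A}
   clash {A, ¬A} at e — e ∈ A
2. e : B?  L(e) = {¬B} ∪ {¬B}
   apply at e: ¬B⊑A
   open: L(e) ⊇ {A, C, ¬B, ∃s.A} (+ ∃-successors) — e ∉ B possible
3. e : C?  L(e) = {¬B} ∪ {¬C}
   apply at e: ¬B⊑A; ¬C⊑∃s.¬((C ⊓ B))
   open: L(e) ⊇ {A, ¬B, ¬C, ∃s.(¬C ⊔ ¬B), ∃s.A} (+ ∃-successors) — e ∉ C possible
4. Entailed for e: {A}

{A}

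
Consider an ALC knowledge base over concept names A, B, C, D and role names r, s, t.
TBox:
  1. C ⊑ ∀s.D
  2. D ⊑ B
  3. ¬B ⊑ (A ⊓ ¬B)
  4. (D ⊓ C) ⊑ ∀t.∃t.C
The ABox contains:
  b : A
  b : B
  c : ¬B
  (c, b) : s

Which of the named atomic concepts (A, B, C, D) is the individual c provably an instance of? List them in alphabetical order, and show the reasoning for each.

1. c : A?  L(c) = {¬B} ∪ {¬A}
   clash {B, ¬B} at c — c ∈ A
2. c : B?  L(c) = {¬B} ∪ {¬B}
   apply at c: ¬B⊑(A ⊓ ¬B)
   open: L(c) ⊇ {A, ¬B, ¬C, ¬D} — c ∉ B possible
3. c : C?  L(c) = {¬B} ∪ {¬C}
   apply at c: ¬B⊑(A ⊓ ¬B)
   open: L(c) ⊇ {A, ¬B, ¬C, ¬D} — c ∉ C possible
4. c : D?  L(c) = {¬B} ∪ {¬D}
   apply at c: ¬B⊑(A ⊓ ¬B)
   open: L(c) ⊇ {A, ¬B, ¬C, ¬D} — c ∉ D possible
5. Entailed for c: {A}

{A}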